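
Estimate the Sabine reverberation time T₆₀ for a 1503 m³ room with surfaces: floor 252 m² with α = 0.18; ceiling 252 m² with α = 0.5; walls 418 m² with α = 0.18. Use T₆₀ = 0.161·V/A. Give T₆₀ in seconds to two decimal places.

0.98 s

Summing Sᵢαᵢ: 252·0.18 + 252·0.5 + 418·0.18 = 246.60 m².
T₆₀ = 0.161 × 1503 / 246.60 = 0.981 s.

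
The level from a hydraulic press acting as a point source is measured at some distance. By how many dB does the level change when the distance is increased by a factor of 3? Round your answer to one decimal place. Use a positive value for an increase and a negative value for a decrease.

-9.5 dB

With spherical spreading the level changes by −20·log₁₀(r₂/r₁).
ΔL = −20·log₁₀(3) = -9.54 dB.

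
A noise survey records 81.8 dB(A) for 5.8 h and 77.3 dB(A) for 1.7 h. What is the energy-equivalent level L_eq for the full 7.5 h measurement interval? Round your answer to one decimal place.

81.1 dB(A)

Weight each interval's intensity by its duration and average over T = 7.5 h:
Σ tᵢ·10^(Lᵢ/10) = 5.8·10^(81.8/10) + 1.7·10^(77.3/10) = 9.692e+08.
L_eq = 10·log₁₀(9.692e+08/7.5) = 81.11 dB(A).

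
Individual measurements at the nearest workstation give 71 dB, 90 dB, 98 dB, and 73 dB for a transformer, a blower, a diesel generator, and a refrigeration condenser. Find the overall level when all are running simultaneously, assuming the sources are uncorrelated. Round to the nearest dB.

For uncorrelated sources the intensities add, so convert each level to linear form, sum, and take 10·log₁₀ of the total.
Σ 10^(L/10) = 10^(71/10) + 10^(90/10) + 10^(98/10) + 10^(73/10) = 7.342e+09.
L_total = 10·log₁₀(7.342e+09) = 98.66 dB.

99 dB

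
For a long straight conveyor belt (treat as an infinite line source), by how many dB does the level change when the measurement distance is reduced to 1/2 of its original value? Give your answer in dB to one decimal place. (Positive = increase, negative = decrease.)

+3.0 dB

With cylindrical spreading the level changes by −10·log₁₀(r₂/r₁).
ΔL = −10·log₁₀(0.5) = +3.01 dB.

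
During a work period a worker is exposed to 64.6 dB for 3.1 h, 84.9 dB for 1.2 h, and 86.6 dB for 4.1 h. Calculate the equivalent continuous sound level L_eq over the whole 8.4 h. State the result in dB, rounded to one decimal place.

L_eq = 10·log₁₀[(1/T)·Σ tᵢ·10^(Lᵢ/10)] with T = 8.4 h.
Σ tᵢ·10^(Lᵢ/10) = 3.1·10^(64.6/10) + 1.2·10^(84.9/10) + 4.1·10^(86.6/10) = 2.254e+09.
L_eq = 10·log₁₀(2.254e+09/8.4) = 84.29 dB.

84.3 dB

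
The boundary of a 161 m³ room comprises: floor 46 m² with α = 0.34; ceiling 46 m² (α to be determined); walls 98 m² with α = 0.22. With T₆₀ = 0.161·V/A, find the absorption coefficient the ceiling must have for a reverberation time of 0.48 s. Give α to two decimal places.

From T₆₀ = 0.161·V/A, the target T₆₀ = 0.48 s needs A = 0.161·161/0.48 = 54.00 m².
Absorption from the other surfaces = 46·0.34 + 98·0.22 = 37.20 m², so the ceiling must supply 16.80 m² over 46 m².
α = 16.80/46 = 0.365.

0.37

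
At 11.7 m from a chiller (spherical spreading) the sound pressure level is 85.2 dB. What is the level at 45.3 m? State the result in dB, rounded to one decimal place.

73.4 dB

Spherical spreading from a point source gives a 20·log₁₀(r₂/r₁) drop.
L₂ = 85.2 − 20·log₁₀(45.3/11.7) = 85.2 − 11.758 = 73.44 dB.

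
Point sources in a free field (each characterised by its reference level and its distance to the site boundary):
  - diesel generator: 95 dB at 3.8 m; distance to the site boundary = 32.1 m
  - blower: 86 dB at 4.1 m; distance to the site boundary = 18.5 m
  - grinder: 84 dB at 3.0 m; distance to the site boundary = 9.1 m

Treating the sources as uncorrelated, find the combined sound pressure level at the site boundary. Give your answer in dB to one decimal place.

79.6 dB

Apply inverse-square spreading to bring every level to the receiver, then sum 10^(L/10).
diesel generator: 95 − 20·log₁₀(32.1/3.8) = 95 − 18.53 = 76.47 dB.
blower: 86 − 20·log₁₀(18.5/4.1) = 86 − 13.09 = 72.91 dB.
grinder: 84 − 20·log₁₀(9.1/3.0) = 84 − 9.64 = 74.36 dB.
Σ 10^(L/10) = 9.117e+07 → L_total = 10·log₁₀(9.117e+07) = 79.60 dB.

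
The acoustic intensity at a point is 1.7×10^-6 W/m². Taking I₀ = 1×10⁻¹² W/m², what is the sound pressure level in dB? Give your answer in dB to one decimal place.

62.3 dB

I/I₀ = 1.7×10^-6/10⁻¹² = 1.7×10^6, and L = 10·log₁₀(I/I₀).
L = 10·(0.2304 + 6) = 62.30 dB.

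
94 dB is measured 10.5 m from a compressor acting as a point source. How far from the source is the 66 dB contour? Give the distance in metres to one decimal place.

For a point source L₁ − L₂ = 20·log₁₀(r₂/r₁), so r₂ = r₁·10^((L₁−L₂)/20).
r₂ = 10.5·10^((94−66)/20) = 10.5·10^(28.0/20) = 263.75 m.

263.7 m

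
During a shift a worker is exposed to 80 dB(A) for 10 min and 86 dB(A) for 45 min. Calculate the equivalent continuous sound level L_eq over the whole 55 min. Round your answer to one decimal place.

L_eq = 10·log₁₀[(1/T)·Σ tᵢ·10^(Lᵢ/10)] with T = 55 min.
Σ tᵢ·10^(Lᵢ/10) = 10·10^(80/10) + 45·10^(86/10) = 1.891e+10.
L_eq = 10·log₁₀(1.891e+10/55) = 85.36 dB(A).

85.4 dB(A)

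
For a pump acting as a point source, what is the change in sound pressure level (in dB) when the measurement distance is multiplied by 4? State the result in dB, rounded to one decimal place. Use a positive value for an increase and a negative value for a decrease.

With spherical spreading the level changes by −20·log₁₀(r₂/r₁).
ΔL = −20·log₁₀(4) = -12.04 dB.

-12.0 dB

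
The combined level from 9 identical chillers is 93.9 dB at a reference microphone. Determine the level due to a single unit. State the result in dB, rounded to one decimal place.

84.4 dB

9 equal contributions raise the level by 10·log₁₀ 9 = 9.542 dB, so each unit alone gives 93.9 − 9.542.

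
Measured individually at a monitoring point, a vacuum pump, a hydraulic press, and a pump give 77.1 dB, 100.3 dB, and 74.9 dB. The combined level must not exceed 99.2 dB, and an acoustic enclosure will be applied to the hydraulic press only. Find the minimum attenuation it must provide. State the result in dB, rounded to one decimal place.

1.1 dB

Fixed contribution from the other sources: Σ 10^(L/10) = 10^(77.1/10) + 10^(74.9/10) = 8.219e+07 (79.15 dB).
To meet 99.2 dB overall, the treated hydraulic press may contribute at most 10^(99.2/10) − 8.219e+07 = 8.235e+09, i.e. 99.16 dB.
Required insertion loss = 100.3 − 99.16 = 1.14 dB.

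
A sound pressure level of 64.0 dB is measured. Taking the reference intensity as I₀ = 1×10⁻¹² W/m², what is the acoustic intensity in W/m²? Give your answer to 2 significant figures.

2.5e-06 W/m²

I/I₀ = 10^(64.0/10) = 2.512e+06, so I = 2.512e+06 × 10⁻¹² W/m².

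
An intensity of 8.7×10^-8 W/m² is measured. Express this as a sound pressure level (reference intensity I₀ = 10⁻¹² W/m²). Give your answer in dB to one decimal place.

49.4 dB

Dividing by I₀ shifts the exponent by 12: I/I₀ = 8.7×10^4.
L = 10·(0.9395 + 4) = 49.40 dB.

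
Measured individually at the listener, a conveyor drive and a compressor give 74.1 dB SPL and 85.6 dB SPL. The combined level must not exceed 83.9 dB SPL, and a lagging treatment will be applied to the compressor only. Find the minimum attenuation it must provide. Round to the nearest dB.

2 dB

Fixed contribution from the other source: Σ 10^(L/10) = 10^(74.1/10) = 2.570e+07 (74.10 dB SPL).
To meet 83.9 dB SPL overall, the treated compressor may contribute at most 10^(83.9/10) − 2.570e+07 = 2.198e+08, i.e. 83.42 dB SPL.
Required insertion loss = 85.6 − 83.42 = 2.18 dB.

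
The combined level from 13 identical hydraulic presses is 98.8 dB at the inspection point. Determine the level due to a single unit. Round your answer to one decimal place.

13 equal contributions raise the level by 10·log₁₀ 13 = 11.139 dB, so each unit alone gives 98.8 − 11.139.

87.7 dB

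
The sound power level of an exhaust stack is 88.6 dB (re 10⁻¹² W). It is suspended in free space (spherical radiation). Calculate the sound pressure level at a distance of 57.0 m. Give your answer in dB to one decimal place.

The power spreads over a sphere of area 4π·r², so L_p = L_w − 10·log₁₀(4π·r²).
4π·r² = 4.083e+04 m², 10·log₁₀ of that is 46.110 dB.
L_p = 88.6 − 46.110 = 42.49 dB.

42.5 dB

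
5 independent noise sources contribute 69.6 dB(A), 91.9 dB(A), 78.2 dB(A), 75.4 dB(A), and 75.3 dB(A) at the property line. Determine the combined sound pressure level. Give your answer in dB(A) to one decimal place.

For uncorrelated sources the intensities add, so convert each level to linear form, sum, and take 10·log₁₀ of the total.
Σ 10^(L/10) = 10^(69.6/10) + 10^(91.9/10) + 10^(78.2/10) + 10^(75.4/10) + 10^(75.3/10) = 1.693e+09.
L_total = 10·log₁₀(1.693e+09) = 92.29 dB(A).

92.3 dB(A)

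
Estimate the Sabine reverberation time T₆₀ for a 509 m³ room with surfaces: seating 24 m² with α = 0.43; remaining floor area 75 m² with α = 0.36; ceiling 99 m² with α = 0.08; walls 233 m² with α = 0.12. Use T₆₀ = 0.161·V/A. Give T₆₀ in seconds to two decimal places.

Total absorption A = 24·0.43 + 75·0.36 + 99·0.08 + 233·0.12 = 73.20 m² sabins.
T₆₀ = 0.161 × 509 / 73.20 = 1.120 s.

1.12 s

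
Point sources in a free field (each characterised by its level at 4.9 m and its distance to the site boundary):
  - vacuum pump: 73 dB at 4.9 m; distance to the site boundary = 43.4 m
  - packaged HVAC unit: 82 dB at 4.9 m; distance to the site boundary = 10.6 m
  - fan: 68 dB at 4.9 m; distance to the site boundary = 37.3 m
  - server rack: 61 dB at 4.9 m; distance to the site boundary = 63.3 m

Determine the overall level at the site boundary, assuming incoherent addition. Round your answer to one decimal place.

Propagate each source to the receiver with L = L_ref − 20·log₁₀(r/r_ref), then add intensities.
vacuum pump: 73 − 20·log₁₀(43.4/4.9) = 73 − 18.95 = 54.05 dB.
packaged HVAC unit: 82 − 20·log₁₀(10.6/4.9) = 82 − 6.70 = 75.30 dB.
fan: 68 − 20·log₁₀(37.3/4.9) = 68 − 17.63 = 50.37 dB.
server rack: 61 − 20·log₁₀(63.3/4.9) = 61 − 22.22 = 38.78 dB.
Σ 10^(L/10) = 3.424e+07 → L_total = 10·log₁₀(3.424e+07) = 75.35 dB.

75.3 dB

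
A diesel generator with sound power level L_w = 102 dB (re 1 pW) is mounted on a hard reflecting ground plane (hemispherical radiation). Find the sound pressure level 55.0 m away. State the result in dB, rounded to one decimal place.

59.2 dB

The power spreads over a hemisphere of area 2π·r², so L_p = L_w − 10·log₁₀(2π·r²).
2π·r² = 1.901e+04 m², 10·log₁₀ of that is 42.789 dB.
L_p = 102 − 42.789 = 59.21 dB.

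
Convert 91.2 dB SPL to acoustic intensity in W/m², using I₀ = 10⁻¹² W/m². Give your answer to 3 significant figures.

0.00132 W/m²

I = I₀·10^(L/10) = 10⁻¹² × 10^(91.2/10) = 10^(-2.880).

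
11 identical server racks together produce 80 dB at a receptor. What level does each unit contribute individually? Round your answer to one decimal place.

69.6 dB

For N identical incoherent sources L_total = L₁ + 10·log₁₀ N, so L₁ = 80 − 10·log₁₀(11) = 80 − 10.414.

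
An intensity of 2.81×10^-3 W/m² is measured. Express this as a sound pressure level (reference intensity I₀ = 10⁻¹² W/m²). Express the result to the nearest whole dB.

94 dB

L = 10·log₁₀(I/I₀) = 10·log₁₀(2.81×10^-3/10⁻¹²) = 10·log₁₀(2.81×10^9).
L = 10·(0.4487 + 9) = 94.49 dB.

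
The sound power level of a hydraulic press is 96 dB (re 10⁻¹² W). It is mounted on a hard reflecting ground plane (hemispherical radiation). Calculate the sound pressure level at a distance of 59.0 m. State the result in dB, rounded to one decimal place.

52.6 dB

The power spreads over a hemisphere of area 2π·r², so L_p = L_w − 10·log₁₀(2π·r²).
2π·r² = 2.187e+04 m², 10·log₁₀ of that is 43.399 dB.
L_p = 96 − 43.399 = 52.60 dB.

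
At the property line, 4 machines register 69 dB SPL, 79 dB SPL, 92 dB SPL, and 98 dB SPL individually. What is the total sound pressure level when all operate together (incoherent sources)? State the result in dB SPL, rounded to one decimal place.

Incoherent sources combine by intensity addition: L_total = 10·log₁₀(Σ 10^(L_i/10)).
Σ 10^(L/10) = 10^(69/10) + 10^(79/10) + 10^(92/10) + 10^(98/10) = 7.982e+09.
L_total = 10·log₁₀(7.982e+09) = 99.02 dB SPL.

99.0 dB SPL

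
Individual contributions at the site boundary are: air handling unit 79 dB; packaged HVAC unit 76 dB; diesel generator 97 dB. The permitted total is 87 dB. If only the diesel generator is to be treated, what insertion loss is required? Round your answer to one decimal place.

Fixed contribution from the other sources: Σ 10^(L/10) = 10^(79/10) + 10^(76/10) = 1.192e+08 (80.76 dB).
The limit corresponds to 10^(87/10) = 5.012e+08; subtracting the fixed part leaves 3.819e+08 for the diesel generator, i.e. 85.82 dB.
Required insertion loss = 97 − 85.82 = 11.18 dB.

11.2 dB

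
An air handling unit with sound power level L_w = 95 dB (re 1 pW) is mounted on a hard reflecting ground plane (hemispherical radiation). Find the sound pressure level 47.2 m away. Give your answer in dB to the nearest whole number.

54 dB

The power spreads over a hemisphere of area 2π·r², so L_p = L_w − 10·log₁₀(2π·r²).
2π·r² = 1.4e+04 m², 10·log₁₀ of that is 41.461 dB.
L_p = 95 − 41.461 = 53.54 dB.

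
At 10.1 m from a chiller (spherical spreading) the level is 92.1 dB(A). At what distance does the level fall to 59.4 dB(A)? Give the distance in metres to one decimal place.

Point-source spreading drops the level by 20·log₁₀(r₂/r₁); inverting, r₂/r₁ = 10^(ΔL/20).
r₂ = 10.1·10^((92.1−59.4)/20) = 10.1·10^(32.7/20) = 435.83 m.

435.8 m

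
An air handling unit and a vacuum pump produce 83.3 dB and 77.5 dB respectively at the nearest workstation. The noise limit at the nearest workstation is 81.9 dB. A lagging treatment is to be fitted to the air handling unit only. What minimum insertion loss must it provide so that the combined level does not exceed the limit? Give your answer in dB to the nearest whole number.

The untreated sources together contribute 10^(77.5/10) = 5.623e+07, i.e. 77.50 dB.
The limit corresponds to 10^(81.9/10) = 1.549e+08; subtracting the fixed part leaves 9.865e+07 for the air handling unit, i.e. 79.94 dB.
Required insertion loss = 83.3 − 79.94 = 3.36 dB.

3 dB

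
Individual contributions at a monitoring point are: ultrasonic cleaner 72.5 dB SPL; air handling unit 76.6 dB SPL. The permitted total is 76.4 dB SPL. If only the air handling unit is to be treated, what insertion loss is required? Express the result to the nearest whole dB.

Fixed contribution from the other source: Σ 10^(L/10) = 10^(72.5/10) = 1.778e+07 (72.50 dB SPL).
To meet 76.4 dB SPL overall, the treated air handling unit may contribute at most 10^(76.4/10) − 1.778e+07 = 2.587e+07, i.e. 74.13 dB SPL.
Required insertion loss = 76.6 − 74.13 = 2.47 dB.

2 dB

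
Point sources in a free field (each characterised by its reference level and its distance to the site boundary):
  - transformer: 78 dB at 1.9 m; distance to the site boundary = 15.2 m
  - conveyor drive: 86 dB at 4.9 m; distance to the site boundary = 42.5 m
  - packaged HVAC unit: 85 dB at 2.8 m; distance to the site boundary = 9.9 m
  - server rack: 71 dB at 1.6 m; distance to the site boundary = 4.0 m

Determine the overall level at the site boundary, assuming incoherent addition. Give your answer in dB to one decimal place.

75.3 dB

Propagate each source to the receiver with L = L_ref − 20·log₁₀(r/r_ref), then add intensities.
transformer: 78 − 20·log₁₀(15.2/1.9) = 78 − 18.06 = 59.94 dB.
conveyor drive: 86 − 20·log₁₀(42.5/4.9) = 86 − 18.76 = 67.24 dB.
packaged HVAC unit: 85 − 20·log₁₀(9.9/2.8) = 85 − 10.97 = 74.03 dB.
server rack: 71 − 20·log₁₀(4.0/1.6) = 71 − 7.96 = 63.04 dB.
Σ 10^(L/10) = 3.359e+07 → L_total = 10·log₁₀(3.359e+07) = 75.26 dB.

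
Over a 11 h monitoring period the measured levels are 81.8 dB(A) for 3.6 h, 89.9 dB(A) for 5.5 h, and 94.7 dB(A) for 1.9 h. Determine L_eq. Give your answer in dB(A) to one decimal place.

L_eq = 10·log₁₀[(1/T)·Σ tᵢ·10^(Lᵢ/10)] with T = 11 h.
Σ tᵢ·10^(Lᵢ/10) = 3.6·10^(81.8/10) + 5.5·10^(89.9/10) + 1.9·10^(94.7/10) = 1.153e+10.
L_eq = 10·log₁₀(1.153e+10/11) = 90.20 dB(A).

90.2 dB(A)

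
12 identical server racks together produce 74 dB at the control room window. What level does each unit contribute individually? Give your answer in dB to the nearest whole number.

Dividing the total intensity by 12 lowers the level by 10·log₁₀ 12 = 10.792 dB: L₁ = 74 − 10.792.

63 dB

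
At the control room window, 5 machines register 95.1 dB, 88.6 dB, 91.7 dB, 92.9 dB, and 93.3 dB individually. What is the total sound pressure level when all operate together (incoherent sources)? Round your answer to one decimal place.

Incoherent sources combine by intensity addition: L_total = 10·log₁₀(Σ 10^(L_i/10)).
Σ 10^(L/10) = 10^(95.1/10) + 10^(88.6/10) + 10^(91.7/10) + 10^(92.9/10) + 10^(93.3/10) = 9.527e+09.
L_total = 10·log₁₀(9.527e+09) = 99.79 dB.

99.8 dB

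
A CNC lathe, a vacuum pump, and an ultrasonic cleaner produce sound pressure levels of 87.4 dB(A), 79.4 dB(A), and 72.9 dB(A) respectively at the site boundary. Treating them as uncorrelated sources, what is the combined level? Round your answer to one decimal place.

88.2 dB(A)

Incoherent sources combine by intensity addition: L_total = 10·log₁₀(Σ 10^(L_i/10)).
Σ 10^(L/10) = 10^(87.4/10) + 10^(79.4/10) + 10^(72.9/10) = 6.561e+08.
L_total = 10·log₁₀(6.561e+08) = 88.17 dB(A).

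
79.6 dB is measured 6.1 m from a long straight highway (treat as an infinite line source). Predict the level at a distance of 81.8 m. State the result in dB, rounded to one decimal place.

68.3 dB

For a line source, L₂ = L₁ − 10·log₁₀(r₂/r₁).
L₂ = 79.6 − 10·log₁₀(81.8/6.1) = 79.6 − 11.274 = 68.33 dB.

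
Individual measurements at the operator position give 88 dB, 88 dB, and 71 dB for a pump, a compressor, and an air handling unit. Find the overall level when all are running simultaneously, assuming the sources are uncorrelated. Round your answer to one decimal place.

91.1 dB

Incoherent sources combine by intensity addition: L_total = 10·log₁₀(Σ 10^(L_i/10)).
Σ 10^(L/10) = 10^(88/10) + 10^(88/10) + 10^(71/10) = 1.275e+09.
L_total = 10·log₁₀(1.275e+09) = 91.05 dB.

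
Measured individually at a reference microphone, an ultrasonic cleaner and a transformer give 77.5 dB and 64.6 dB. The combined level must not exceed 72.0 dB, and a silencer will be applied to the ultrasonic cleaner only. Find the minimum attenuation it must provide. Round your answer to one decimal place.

6.4 dB

Everything except the ultrasonic cleaner sums to 10^(64.6/10) = 2.884e+06 in linear terms, 64.60 dB.
The limit corresponds to 10^(72.0/10) = 1.585e+07; subtracting the fixed part leaves 1.296e+07 for the ultrasonic cleaner, i.e. 71.13 dB.
Required insertion loss = 77.5 − 71.13 = 6.37 dB.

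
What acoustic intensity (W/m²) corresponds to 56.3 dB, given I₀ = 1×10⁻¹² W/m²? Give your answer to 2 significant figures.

4.3e-07 W/m²

I = I₀·10^(L/10) = 10⁻¹² × 10^(56.3/10) = 10^(-6.370).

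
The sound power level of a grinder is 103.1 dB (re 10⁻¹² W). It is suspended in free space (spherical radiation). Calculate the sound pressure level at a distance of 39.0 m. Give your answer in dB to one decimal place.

60.3 dB

Free-field spherical radiation: L_p = L_w − 10·log₁₀(4π·r²), r = 39.0 m.
4π·r² = 1.911e+04 m², 10·log₁₀ of that is 42.813 dB.
L_p = 103.1 − 42.813 = 60.29 dB.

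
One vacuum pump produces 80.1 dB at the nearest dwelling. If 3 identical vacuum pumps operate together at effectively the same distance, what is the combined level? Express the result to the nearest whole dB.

85 dB

L_total = L₁ + 10·log₁₀ N for N identical incoherent sources.
L_total = 80.1 + 10·log₁₀(3) = 80.1 + 4.771 = 84.87 dB.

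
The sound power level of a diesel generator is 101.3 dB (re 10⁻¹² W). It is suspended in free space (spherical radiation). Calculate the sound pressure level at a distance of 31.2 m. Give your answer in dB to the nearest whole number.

60 dB

Free-field spherical radiation: L_p = L_w − 10·log₁₀(4π·r²), r = 31.2 m.
4π·r² = 1.223e+04 m², 10·log₁₀ of that is 40.875 dB.
L_p = 101.3 − 40.875 = 60.42 dB.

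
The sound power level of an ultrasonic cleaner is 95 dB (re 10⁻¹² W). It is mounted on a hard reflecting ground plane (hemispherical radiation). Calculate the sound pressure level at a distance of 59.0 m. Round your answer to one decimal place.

51.6 dB

The power spreads over a hemisphere of area 2π·r², so L_p = L_w − 10·log₁₀(2π·r²).
2π·r² = 2.187e+04 m², 10·log₁₀ of that is 43.399 dB.
L_p = 95 − 43.399 = 51.60 dB.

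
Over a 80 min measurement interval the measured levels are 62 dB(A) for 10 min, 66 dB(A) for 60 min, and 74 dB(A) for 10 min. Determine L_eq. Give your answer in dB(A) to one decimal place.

68.0 dB(A)

The energy average is taken in the linear domain: L_eq = 10·log₁₀[(Σ tᵢ·10^(Lᵢ/10))/T], T = 80 min.
Σ tᵢ·10^(Lᵢ/10) = 10·10^(62/10) + 60·10^(66/10) + 10·10^(74/10) = 5.059e+08.
L_eq = 10·log₁₀(5.059e+08/80) = 68.01 dB(A).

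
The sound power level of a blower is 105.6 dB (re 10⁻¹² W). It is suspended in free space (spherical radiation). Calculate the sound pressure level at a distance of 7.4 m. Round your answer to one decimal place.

77.2 dB

The power spreads over a sphere of area 4π·r², so L_p = L_w − 10·log₁₀(4π·r²).
4π·r² = 688.1 m², 10·log₁₀ of that is 28.377 dB.
L_p = 105.6 − 28.377 = 77.22 dB.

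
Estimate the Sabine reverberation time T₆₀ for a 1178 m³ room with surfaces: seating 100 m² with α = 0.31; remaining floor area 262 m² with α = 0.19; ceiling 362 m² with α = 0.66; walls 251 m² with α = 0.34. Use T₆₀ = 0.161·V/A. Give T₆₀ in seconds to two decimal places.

A = Σ Sᵢαᵢ = 100·0.31 + 262·0.19 + 362·0.66 + 251·0.34 = 405.04 m².
T₆₀ = 0.161·V/A = 0.161·1178/405.04 = 0.468 s.

0.47 s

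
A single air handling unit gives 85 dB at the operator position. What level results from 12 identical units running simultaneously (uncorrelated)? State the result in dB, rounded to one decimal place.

With 12 equal, uncorrelated contributions the intensity is 12× that of one unit, giving a rise of 10·log₁₀ 12.
L_total = 85 + 10·log₁₀(12) = 85 + 10.792 = 95.79 dB.

95.8 dB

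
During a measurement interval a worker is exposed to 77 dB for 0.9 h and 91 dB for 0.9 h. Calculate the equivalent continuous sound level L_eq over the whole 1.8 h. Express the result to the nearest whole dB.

The energy average is taken in the linear domain: L_eq = 10·log₁₀[(Σ tᵢ·10^(Lᵢ/10))/T], T = 1.8 h.
Σ tᵢ·10^(Lᵢ/10) = 0.9·10^(77/10) + 0.9·10^(91/10) = 1.178e+09.
L_eq = 10·log₁₀(1.178e+09/1.8) = 88.16 dB.

88 dB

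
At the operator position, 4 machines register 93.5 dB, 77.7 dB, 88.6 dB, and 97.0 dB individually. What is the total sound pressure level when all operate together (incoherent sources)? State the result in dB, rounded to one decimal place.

Incoherent sources combine by intensity addition: L_total = 10·log₁₀(Σ 10^(L_i/10)).
Σ 10^(L/10) = 10^(93.5/10) + 10^(77.7/10) + 10^(88.6/10) + 10^(97.0/10) = 8.034e+09.
L_total = 10·log₁₀(8.034e+09) = 99.05 dB.

99.0 dB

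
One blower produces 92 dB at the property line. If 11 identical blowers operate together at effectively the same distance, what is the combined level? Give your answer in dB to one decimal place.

L_total = L₁ + 10·log₁₀ N for N identical incoherent sources.
L_total = 92 + 10·log₁₀(11) = 92 + 10.414 = 102.41 dB.

102.4 dB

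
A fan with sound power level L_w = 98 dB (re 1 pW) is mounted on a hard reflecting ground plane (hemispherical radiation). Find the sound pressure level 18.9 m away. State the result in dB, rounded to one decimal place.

L_p = L_w − 10·log₁₀(2π·r²) with r = 18.9 m.
2π·r² = 2244 m², 10·log₁₀ of that is 33.511 dB.
L_p = 98 − 33.511 = 64.49 dB.

64.5 dB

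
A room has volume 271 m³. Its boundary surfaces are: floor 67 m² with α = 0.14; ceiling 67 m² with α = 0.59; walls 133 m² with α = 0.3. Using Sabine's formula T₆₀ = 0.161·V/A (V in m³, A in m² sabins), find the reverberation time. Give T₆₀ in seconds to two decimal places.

A = Σ Sᵢαᵢ = 67·0.14 + 67·0.59 + 133·0.3 = 88.81 m².
T₆₀ = 0.161 × 271 / 88.81 = 0.491 s.

0.49 s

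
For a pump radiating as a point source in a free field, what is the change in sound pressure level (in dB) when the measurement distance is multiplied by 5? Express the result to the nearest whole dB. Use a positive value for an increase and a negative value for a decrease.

A point source loses 6 dB per doubling of distance; generally ΔL = −20·log₁₀(r₂/r₁).
ΔL = −20·log₁₀(5) = -13.98 dB.

-14 dB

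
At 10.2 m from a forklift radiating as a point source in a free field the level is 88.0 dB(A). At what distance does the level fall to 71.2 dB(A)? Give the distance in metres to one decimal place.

For a point source L₁ − L₂ = 20·log₁₀(r₂/r₁), so r₂ = r₁·10^((L₁−L₂)/20).
r₂ = 10.2·10^((88.0−71.2)/20) = 10.2·10^(16.8/20) = 70.57 m.

70.6 m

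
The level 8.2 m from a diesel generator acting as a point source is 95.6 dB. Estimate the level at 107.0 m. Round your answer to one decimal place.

Point-source attenuation: ΔL = 20·log₁₀(r₂/r₁) = 20·log₁₀(107.0/8.2) = 22.311 dB.
L₂ = 95.6 − 20·log₁₀(107.0/8.2) = 95.6 − 22.311 = 73.29 dB.

73.3 dB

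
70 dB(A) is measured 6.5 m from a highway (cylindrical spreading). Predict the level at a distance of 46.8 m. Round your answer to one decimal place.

Line-source attenuation: ΔL = 10·log₁₀(r₂/r₁) = 10·log₁₀(46.8/6.5) = 8.573 dB.
L₂ = 70 − 10·log₁₀(46.8/6.5) = 70 − 8.573 = 61.43 dB(A).

61.4 dB(A)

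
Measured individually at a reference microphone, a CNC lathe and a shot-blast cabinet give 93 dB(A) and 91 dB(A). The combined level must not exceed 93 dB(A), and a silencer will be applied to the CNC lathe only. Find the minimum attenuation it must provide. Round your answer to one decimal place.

Everything except the CNC lathe sums to 10^(91/10) = 1.259e+09 in linear terms, 91.00 dB(A).
The limit corresponds to 10^(93/10) = 1.995e+09; subtracting the fixed part leaves 7.363e+08 for the CNC lathe, i.e. 88.67 dB(A).
So the CNC lathe must be reduced from 93 to 88.67 dB(A): IL = 4.33 dB.

4.3 dB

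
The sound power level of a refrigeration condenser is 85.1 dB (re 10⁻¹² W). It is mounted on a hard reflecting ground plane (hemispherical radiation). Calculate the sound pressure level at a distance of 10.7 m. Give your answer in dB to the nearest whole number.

Free-field hemispherical radiation: L_p = L_w − 10·log₁₀(2π·r²), r = 10.7 m.
2π·r² = 719.4 m², 10·log₁₀ of that is 28.569 dB.
L_p = 85.1 − 28.569 = 56.53 dB.

57 dB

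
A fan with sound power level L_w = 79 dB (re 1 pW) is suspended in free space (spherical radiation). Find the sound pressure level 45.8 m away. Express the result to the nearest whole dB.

L_p = L_w − 10·log₁₀(4π·r²) with r = 45.8 m.
4π·r² = 2.636e+04 m², 10·log₁₀ of that is 44.209 dB.
L_p = 79 − 44.209 = 34.79 dB.

35 dB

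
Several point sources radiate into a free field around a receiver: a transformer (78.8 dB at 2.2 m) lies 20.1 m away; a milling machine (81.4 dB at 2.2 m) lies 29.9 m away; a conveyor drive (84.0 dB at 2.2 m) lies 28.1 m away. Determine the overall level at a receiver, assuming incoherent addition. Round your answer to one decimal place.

65.0 dB

Propagate each source to the receiver with L = L_ref − 20·log₁₀(r/r_ref), then add intensities.
transformer: 78.8 − 20·log₁₀(20.1/2.2) = 78.8 − 19.22 = 59.58 dB.
milling machine: 81.4 − 20·log₁₀(29.9/2.2) = 81.4 − 22.66 = 58.74 dB.
conveyor drive: 84.0 − 20·log₁₀(28.1/2.2) = 84.0 − 22.13 = 61.87 dB.
Σ 10^(L/10) = 3.196e+06 → L_total = 10·log₁₀(3.196e+06) = 65.05 dB.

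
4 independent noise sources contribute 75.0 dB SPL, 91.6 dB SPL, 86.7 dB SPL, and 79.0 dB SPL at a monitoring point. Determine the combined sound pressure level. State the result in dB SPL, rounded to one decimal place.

93.1 dB SPL

Incoherent sources combine by intensity addition: L_total = 10·log₁₀(Σ 10^(L_i/10)).
Σ 10^(L/10) = 10^(75.0/10) + 10^(91.6/10) + 10^(86.7/10) + 10^(79.0/10) = 2.024e+09.
L_total = 10·log₁₀(2.024e+09) = 93.06 dB SPL.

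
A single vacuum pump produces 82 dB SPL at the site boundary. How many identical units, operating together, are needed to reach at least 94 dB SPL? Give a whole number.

16

N identical sources give L₁ + 10·log₁₀ N, so require 10·log₁₀ N ≥ 94 − 82 = 12.0 dB.
N ≥ 10^(12.0/10) = 15.849, so N = 16.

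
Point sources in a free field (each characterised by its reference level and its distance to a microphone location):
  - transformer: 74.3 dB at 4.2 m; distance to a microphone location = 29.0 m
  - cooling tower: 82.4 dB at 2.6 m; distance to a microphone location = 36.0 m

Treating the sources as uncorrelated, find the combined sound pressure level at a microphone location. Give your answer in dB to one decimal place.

61.7 dB

Apply inverse-square spreading to bring every level to the receiver, then sum 10^(L/10).
transformer: 74.3 − 20·log₁₀(29.0/4.2) = 74.3 − 16.78 = 57.52 dB.
cooling tower: 82.4 − 20·log₁₀(36.0/2.6) = 82.4 − 22.83 = 59.57 dB.
Σ 10^(L/10) = 1.471e+06 → L_total = 10·log₁₀(1.471e+06) = 61.68 dB.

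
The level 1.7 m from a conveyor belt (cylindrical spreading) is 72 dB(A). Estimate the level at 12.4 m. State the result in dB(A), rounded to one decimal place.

Cylindrical spreading from a line source gives a 10·log₁₀(r₂/r₁) drop.
L₂ = 72 − 10·log₁₀(12.4/1.7) = 72 − 8.630 = 63.37 dB(A).

63.4 dB(A)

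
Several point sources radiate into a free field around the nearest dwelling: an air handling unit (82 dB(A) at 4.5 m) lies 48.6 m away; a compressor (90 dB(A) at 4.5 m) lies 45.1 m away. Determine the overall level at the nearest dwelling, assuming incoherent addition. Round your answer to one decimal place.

First find each source's level at the receiver (point-source: −20·log₁₀(r/r_ref)), then combine on an intensity basis.
air handling unit: 82 − 20·log₁₀(48.6/4.5) = 82 − 20.67 = 61.33 dB(A).
compressor: 90 − 20·log₁₀(45.1/4.5) = 90 − 20.02 = 69.98 dB(A).
Σ 10^(L/10) = 1.131e+07 → L_total = 10·log₁₀(1.131e+07) = 70.54 dB(A).

70.5 dB(A)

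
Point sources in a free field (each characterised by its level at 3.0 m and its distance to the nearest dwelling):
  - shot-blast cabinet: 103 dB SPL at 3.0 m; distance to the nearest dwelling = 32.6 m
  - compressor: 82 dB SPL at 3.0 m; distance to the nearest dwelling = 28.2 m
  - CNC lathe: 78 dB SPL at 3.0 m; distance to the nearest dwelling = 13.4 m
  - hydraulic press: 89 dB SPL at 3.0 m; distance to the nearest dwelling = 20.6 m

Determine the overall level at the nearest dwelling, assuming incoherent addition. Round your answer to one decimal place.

First find each source's level at the receiver (point-source: −20·log₁₀(r/r_ref)), then combine on an intensity basis.
shot-blast cabinet: 103 − 20·log₁₀(32.6/3.0) = 103 − 20.72 = 82.28 dB SPL.
compressor: 82 − 20·log₁₀(28.2/3.0) = 82 − 19.46 = 62.54 dB SPL.
CNC lathe: 78 − 20·log₁₀(13.4/3.0) = 78 − 13.00 = 65.00 dB SPL.
hydraulic press: 89 − 20·log₁₀(20.6/3.0) = 89 − 16.73 = 72.27 dB SPL.
Σ 10^(L/10) = 1.908e+08 → L_total = 10·log₁₀(1.908e+08) = 82.81 dB SPL.

82.8 dB SPL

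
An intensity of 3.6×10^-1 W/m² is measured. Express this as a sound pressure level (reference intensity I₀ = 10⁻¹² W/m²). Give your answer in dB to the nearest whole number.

116 dB

I/I₀ = 3.6×10^-1/10⁻¹² = 3.6×10^11, and L = 10·log₁₀(I/I₀).
L = 10·(0.5563 + 11) = 115.56 dB.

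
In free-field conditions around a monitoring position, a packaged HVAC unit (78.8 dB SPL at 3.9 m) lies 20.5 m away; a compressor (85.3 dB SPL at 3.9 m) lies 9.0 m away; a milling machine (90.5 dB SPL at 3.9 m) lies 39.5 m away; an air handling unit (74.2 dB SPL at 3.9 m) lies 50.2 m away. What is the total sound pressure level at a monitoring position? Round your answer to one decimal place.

78.9 dB SPL

First find each source's level at the receiver (point-source: −20·log₁₀(r/r_ref)), then combine on an intensity basis.
packaged HVAC unit: 78.8 − 20·log₁₀(20.5/3.9) = 78.8 − 14.41 = 64.39 dB SPL.
compressor: 85.3 − 20·log₁₀(9.0/3.9) = 85.3 − 7.26 = 78.04 dB SPL.
milling machine: 90.5 − 20·log₁₀(39.5/3.9) = 90.5 − 20.11 = 70.39 dB SPL.
air handling unit: 74.2 − 20·log₁₀(50.2/3.9) = 74.2 − 22.19 = 52.01 dB SPL.
Σ 10^(L/10) = 7.747e+07 → L_total = 10·log₁₀(7.747e+07) = 78.89 dB SPL.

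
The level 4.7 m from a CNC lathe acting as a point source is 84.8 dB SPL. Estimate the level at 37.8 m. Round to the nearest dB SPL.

67 dB SPL

Spherical spreading from a point source gives a 20·log₁₀(r₂/r₁) drop.
L₂ = 84.8 − 20·log₁₀(37.8/4.7) = 84.8 − 18.108 = 66.69 dB SPL.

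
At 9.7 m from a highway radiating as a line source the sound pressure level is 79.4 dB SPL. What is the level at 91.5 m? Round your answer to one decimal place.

Line-source attenuation: ΔL = 10·log₁₀(r₂/r₁) = 10·log₁₀(91.5/9.7) = 9.746 dB.
L₂ = 79.4 − 10·log₁₀(91.5/9.7) = 79.4 − 9.746 = 69.65 dB SPL.

69.7 dB SPL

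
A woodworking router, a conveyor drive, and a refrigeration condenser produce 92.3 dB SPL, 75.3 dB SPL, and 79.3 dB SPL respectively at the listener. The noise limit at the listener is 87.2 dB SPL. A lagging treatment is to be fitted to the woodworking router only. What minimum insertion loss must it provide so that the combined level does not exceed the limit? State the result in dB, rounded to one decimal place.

6.2 dB

The untreated sources together contribute 10^(75.3/10) + 10^(79.3/10) = 1.190e+08, i.e. 80.76 dB SPL.
To meet 87.2 dB SPL overall, the treated woodworking router may contribute at most 10^(87.2/10) − 1.190e+08 = 4.058e+08, i.e. 86.08 dB SPL.
Required insertion loss = 92.3 − 86.08 = 6.22 dB.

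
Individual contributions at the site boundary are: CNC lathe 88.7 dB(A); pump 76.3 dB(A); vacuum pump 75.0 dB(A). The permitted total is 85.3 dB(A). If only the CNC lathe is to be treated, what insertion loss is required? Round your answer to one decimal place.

4.5 dB

Fixed contribution from the other sources: Σ 10^(L/10) = 10^(76.3/10) + 10^(75.0/10) = 7.428e+07 (78.71 dB(A)).
To meet 85.3 dB(A) overall, the treated CNC lathe may contribute at most 10^(85.3/10) − 7.428e+07 = 2.646e+08, i.e. 84.23 dB(A).
So the CNC lathe must be reduced from 88.7 to 84.23 dB(A): IL = 4.47 dB.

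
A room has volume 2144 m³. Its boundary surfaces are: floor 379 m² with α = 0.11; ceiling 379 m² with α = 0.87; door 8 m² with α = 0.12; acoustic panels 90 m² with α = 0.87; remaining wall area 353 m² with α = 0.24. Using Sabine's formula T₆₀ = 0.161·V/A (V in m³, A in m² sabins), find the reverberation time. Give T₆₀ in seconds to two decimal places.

Total absorption A = 379·0.11 + 379·0.87 + 8·0.12 + 90·0.87 + 353·0.24 = 535.40 m² sabins.
T₆₀ = 0.161 × 2144 / 535.40 = 0.645 s.

0.64 s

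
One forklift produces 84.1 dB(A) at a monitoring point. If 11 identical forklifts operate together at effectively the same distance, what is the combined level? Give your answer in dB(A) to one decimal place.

94.5 dB(A)

L_total = L₁ + 10·log₁₀ N for N identical incoherent sources.
L_total = 84.1 + 10·log₁₀(11) = 84.1 + 10.414 = 94.51 dB(A).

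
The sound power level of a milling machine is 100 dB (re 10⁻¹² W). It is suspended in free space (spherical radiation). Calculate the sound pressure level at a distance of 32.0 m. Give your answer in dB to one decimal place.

L_p = L_w − 10·log₁₀(4π·r²) with r = 32.0 m.
4π·r² = 1.287e+04 m², 10·log₁₀ of that is 41.095 dB.
L_p = 100 − 41.095 = 58.90 dB.

58.9 dB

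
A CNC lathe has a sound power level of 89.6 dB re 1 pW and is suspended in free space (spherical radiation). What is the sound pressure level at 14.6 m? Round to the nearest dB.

55 dB

Free-field spherical radiation: L_p = L_w − 10·log₁₀(4π·r²), r = 14.6 m.
4π·r² = 2679 m², 10·log₁₀ of that is 34.279 dB.
L_p = 89.6 − 34.279 = 55.32 dB.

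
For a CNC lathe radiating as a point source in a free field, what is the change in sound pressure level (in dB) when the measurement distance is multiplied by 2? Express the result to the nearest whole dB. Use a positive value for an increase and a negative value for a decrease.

-6 dB

Point-source spreading: ΔL = −20·log₁₀(r₂/r₁).
ΔL = −20·log₁₀(2) = -6.02 dB.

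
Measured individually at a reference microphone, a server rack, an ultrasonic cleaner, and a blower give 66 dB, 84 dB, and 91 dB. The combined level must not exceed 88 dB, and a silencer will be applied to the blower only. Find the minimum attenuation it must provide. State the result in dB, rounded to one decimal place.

Everything except the blower sums to 10^(66/10) + 10^(84/10) = 2.552e+08 in linear terms, 84.07 dB.
The limit corresponds to 10^(88/10) = 6.310e+08; subtracting the fixed part leaves 3.758e+08 for the blower, i.e. 85.75 dB.
Required insertion loss = 91 − 85.75 = 5.25 dB.

5.3 dB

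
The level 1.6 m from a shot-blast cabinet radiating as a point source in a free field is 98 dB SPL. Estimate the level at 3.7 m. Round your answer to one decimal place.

90.7 dB SPL

For a point source, L₂ = L₁ − 20·log₁₀(r₂/r₁).
L₂ = 98 − 20·log₁₀(3.7/1.6) = 98 − 7.282 = 90.72 dB SPL.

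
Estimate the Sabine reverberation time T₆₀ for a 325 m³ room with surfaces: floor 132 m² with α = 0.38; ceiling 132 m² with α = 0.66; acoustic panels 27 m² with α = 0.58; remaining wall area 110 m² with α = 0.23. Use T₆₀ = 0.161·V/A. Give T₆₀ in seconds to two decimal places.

0.29 s

A = Σ Sᵢαᵢ = 132·0.38 + 132·0.66 + 27·0.58 + 110·0.23 = 178.24 m².
T₆₀ = 0.161·V/A = 0.161·325/178.24 = 0.294 s.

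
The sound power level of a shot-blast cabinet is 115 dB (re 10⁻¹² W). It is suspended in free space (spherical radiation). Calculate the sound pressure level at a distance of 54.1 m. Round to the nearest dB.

Free-field spherical radiation: L_p = L_w − 10·log₁₀(4π·r²), r = 54.1 m.
4π·r² = 3.678e+04 m², 10·log₁₀ of that is 45.656 dB.
L_p = 115 − 45.656 = 69.34 dB.

69 dB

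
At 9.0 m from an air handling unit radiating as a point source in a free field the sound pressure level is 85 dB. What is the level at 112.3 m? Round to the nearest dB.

63 dB

Point-source attenuation: ΔL = 20·log₁₀(r₂/r₁) = 20·log₁₀(112.3/9.0) = 21.923 dB.
L₂ = 85 − 20·log₁₀(112.3/9.0) = 85 − 21.923 = 63.08 dB.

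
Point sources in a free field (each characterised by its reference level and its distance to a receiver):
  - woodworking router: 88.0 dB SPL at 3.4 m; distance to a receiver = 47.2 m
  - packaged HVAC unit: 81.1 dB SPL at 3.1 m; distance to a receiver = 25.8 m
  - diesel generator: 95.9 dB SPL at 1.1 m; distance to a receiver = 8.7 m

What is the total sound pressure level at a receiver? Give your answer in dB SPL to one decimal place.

First find each source's level at the receiver (point-source: −20·log₁₀(r/r_ref)), then combine on an intensity basis.
woodworking router: 88.0 − 20·log₁₀(47.2/3.4) = 88.0 − 22.85 = 65.15 dB SPL.
packaged HVAC unit: 81.1 − 20·log₁₀(25.8/3.1) = 81.1 − 18.41 = 62.69 dB SPL.
diesel generator: 95.9 − 20·log₁₀(8.7/1.1) = 95.9 − 17.96 = 77.94 dB SPL.
Σ 10^(L/10) = 6.733e+07 → L_total = 10·log₁₀(6.733e+07) = 78.28 dB SPL.

78.3 dB SPL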